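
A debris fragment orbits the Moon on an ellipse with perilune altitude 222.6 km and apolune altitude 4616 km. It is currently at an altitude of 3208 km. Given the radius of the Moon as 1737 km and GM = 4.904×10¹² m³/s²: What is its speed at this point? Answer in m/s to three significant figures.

v ≈ 896 m/s

r_p = 1737 + 222.6 = 1959.6 km = 1.9596×10⁶ m.
r_a = 1737 + 4616 = 6353.0 km = 6.3530×10⁶ m.
r = 1737 + 3208 = 4945.0 km = 4.945×10⁶ m.
Semi-major axis a = (r_p + r_a)/2 = 4156.3 km = 4.156×10⁶ m.
Vis-viva: v² = μ(2/r − 1/a) = 4.904×10¹² × (4.044×10⁻⁷ − 2.406×10⁻⁷) = 8.035×10⁵ m²/s².
v = 896.4 m/s.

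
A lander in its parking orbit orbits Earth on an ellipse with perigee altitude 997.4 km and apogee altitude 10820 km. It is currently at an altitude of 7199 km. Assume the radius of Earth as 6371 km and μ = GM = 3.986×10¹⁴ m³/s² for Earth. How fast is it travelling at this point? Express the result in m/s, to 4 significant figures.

v ≈ 5127 m/s

r_p = 6371 + 997.4 = 7368.4 km = 7.3684×10⁶ m.
r_a = 6371 + 10820 = 17191 km = 1.7191×10⁷ m.
r = 6371 + 7199 = 13570 km = 1.357×10⁷ m.
Semi-major axis a = (r_p + r_a)/2 = 12280 km = 1.228×10⁷ m.
Vis-viva: v² = μ(2/r − 1/a) = 3.986×10¹⁴ × (1.474×10⁻⁷ − 8.144×10⁻⁸) = 2.629×10⁷ m²/s².
v = 5127 m/s.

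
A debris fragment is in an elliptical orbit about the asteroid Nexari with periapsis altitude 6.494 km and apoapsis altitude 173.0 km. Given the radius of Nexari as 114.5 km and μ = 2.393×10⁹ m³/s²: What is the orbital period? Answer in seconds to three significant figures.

T ≈ 11900 seconds

r_p = 114.5 + 6.494 = 120.99 km = 1.2099×10⁵ m.
r_a = 114.5 + 173.0 = 287.50 km = 2.8750×10⁵ m.
Semi-major axis a = (r_p + r_a)/2 = (120.99 + 287.50)/2 = 204.25 km = 2.042×10⁵ m.
By Kepler's third law T = 2π√(a³/μ) = 2π × 1.887×10³ = 1.186×10⁴ s.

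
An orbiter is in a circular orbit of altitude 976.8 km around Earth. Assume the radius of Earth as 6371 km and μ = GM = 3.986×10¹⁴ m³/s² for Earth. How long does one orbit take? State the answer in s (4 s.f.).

T ≈ 6268 s

r = 6371 + 976.8 = 7347.8 km = 7.3478×10⁶ m.
Kepler's third law: T = 2π√(r³/μ) = 2π√((7.348×10⁶)³ / 3.986×10¹⁴).
r³/μ = 9.953×10⁵ s², so T = 2π × 9.976×10² = 6.268×10³ s.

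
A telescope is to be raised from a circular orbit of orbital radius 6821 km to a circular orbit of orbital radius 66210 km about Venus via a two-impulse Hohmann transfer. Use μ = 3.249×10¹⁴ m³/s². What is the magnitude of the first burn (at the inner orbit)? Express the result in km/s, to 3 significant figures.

r₁ = 6821 km = 6.821×10⁶ m.
r₂ = 66210 km = 6.621×10⁷ m.
Transfer ellipse a_t = (r₁ + r₂)/2 = 3.652×10⁷ m.
At r₁: circular v_c1 = √(μ/r₁) = 6902 m/s; transfer-periapsis v_p = √[μ(2/r₁ − 1/a_t)] = 9293 m/s.
Δv₁ = v_p − v_c1 = 2392 m/s.
= 2.392 km/s.

Δv ≈ 2.39 km/s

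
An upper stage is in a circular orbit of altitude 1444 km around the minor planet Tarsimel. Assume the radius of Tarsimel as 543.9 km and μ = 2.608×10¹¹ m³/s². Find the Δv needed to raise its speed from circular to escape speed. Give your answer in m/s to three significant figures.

r = 543.9 + 1444 = 1987.9 km = 1.9879×10⁶ m.
Circular speed v_c = √(μ/r) = 362.2 m/s.
Escape speed v_esc = √(2μ/r) = √2 × v_c = 512.2 m/s.
Δv = v_esc − v_c = 150.0 m/s.

Δv ≈ 150 m/s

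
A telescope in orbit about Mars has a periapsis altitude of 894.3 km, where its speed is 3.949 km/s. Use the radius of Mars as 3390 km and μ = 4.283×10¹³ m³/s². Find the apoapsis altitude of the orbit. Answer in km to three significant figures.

r_p = 3390 + 894.3 = 4284.3 km = 4.284×10⁶ m.
Specific energy ε = v²/2 − μ/r = -2.200×10⁶ J/kg, so a = −μ/(2ε) = 9.736×10⁶ m.
The apsides satisfy r_p + r_a = 2a, so the apoapsis radius is 2a − r_p = 1.519×10⁷ m = 15187 km.
Apoapsis altitude = 15187 − 3390 = 11797 km.

apoapsis altitude ≈ 11800 km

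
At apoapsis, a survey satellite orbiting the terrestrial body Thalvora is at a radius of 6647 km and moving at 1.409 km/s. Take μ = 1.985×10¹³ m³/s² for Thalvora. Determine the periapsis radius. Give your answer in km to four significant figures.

r_a = 6.647×10⁶ m.
Specific energy ε = v²/2 − μ/r = -1.994×10⁶ J/kg, so a = −μ/(2ε) = 4.978×10⁶ m.
The apsides satisfy r_p + r_a = 2a, so the periapsis radius is 2a − r_a = 3.310×10⁶ m = 3309.5 km.

periapsis radius ≈ 3310 km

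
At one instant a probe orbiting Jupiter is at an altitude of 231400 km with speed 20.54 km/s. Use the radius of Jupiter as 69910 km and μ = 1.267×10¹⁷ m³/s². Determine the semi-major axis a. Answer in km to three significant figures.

a ≈ 3.02×10⁵ km

r = 69910 + 231400 = 3.0131×10⁵ km = 3.013×10⁸ m.
Specific orbital energy ε = v²/2 − μ/r = (20540)²/2 − 1.267×10¹⁷/3.013×10⁸ = -2.096×10⁸ J/kg.
Since ε = −μ/(2a), a = −μ/(2ε) = 3.023×10⁸ m = 3.0231×10⁵ km.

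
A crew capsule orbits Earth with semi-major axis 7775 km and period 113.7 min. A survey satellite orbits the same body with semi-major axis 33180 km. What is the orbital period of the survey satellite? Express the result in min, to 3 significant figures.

T₂ ≈ 1000 min

Kepler's third law: T² ∝ a³, so T₂ = T₁ (a₂/a₁)^(3/2).
a₂/a₁ = 4.268, (a₂/a₁)^(3/2) = 8.816.
T₂ = 113.7 × 8.816 = 1002 min.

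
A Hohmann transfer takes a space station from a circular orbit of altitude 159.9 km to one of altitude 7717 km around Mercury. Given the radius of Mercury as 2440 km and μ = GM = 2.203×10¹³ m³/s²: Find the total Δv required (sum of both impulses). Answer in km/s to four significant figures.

r₁ = 2440 + 159.9 = 2599.9 km = 2.5999×10⁶ m.
r₂ = 2440 + 7717 = 10157 km = 1.0157×10⁷ m.
Transfer ellipse a_t = (r₁ + r₂)/2 = 6.378×10⁶ m.
At r₁: circular v_c1 = √(μ/r₁) = 2911 m/s; transfer-periherm v_p = √[μ(2/r₁ − 1/a_t)] = 3673 m/s.
Δv₁ = v_p − v_c1 = 762.4 m/s.
At r₂: circular v_c2 = √(μ/r₂) = 1473 m/s; transfer-apoherm v_a = √[μ(2/r₂ − 1/a_t)] = 940.3 m/s.
Δv₂ = v_c2 − v_a = 532.5 m/s.
Total Δv = Δv₁ + Δv₂ = 1295 m/s = 1.295 km/s.

Δv_total ≈ 1.295 km/s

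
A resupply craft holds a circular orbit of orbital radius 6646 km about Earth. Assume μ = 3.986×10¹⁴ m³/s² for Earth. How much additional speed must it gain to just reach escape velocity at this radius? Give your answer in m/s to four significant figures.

r = 6646 km = 6.646×10⁶ m.
Circular speed v_c = √(μ/r) = 7744 m/s.
Escape speed v_esc = √(2μ/r) = √2 × v_c = 10950 m/s.
Δv = v_esc − v_c = 3208 m/s.

Δv ≈ 3208 m/s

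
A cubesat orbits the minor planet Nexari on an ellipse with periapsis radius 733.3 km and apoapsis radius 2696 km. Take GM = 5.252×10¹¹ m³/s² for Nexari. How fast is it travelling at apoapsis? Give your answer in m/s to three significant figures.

v ≈ 289 m/s

Semi-major axis a = (r_p + r_a)/2 = 1714.7 km = 1.715×10⁶ m.
Vis-viva: v² = μ(2/r − 1/a) = 5.252×10¹¹ × (7.418×10⁻⁷ − 5.832×10⁻⁷) = 8.331×10⁴ m²/s².
v = 288.6 m/s.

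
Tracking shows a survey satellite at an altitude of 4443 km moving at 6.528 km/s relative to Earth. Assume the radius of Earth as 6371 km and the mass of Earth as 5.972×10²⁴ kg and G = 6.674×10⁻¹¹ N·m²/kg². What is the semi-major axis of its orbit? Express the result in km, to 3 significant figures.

a ≈ 12800 km

μ = GM = 6.674×10⁻¹¹ × 5.972×10²⁴ = 3.986×10¹⁴ m³/s².
r = 6371 + 4443 = 10814 km = 1.081×10⁷ m.
Specific orbital energy ε = v²/2 − μ/r = (6528)²/2 − 3.986×10¹⁴/1.081×10⁷ = -1.555×10⁷ J/kg.
Since ε = −μ/(2a), a = −μ/(2ε) = 1.282×10⁷ m = 12816 km.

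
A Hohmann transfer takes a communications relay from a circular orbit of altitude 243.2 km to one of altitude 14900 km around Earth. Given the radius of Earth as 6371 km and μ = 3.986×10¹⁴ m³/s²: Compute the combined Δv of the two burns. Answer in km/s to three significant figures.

r₁ = 6371 + 243.2 = 6614.2 km = 6.6142×10⁶ m.
r₂ = 6371 + 14900 = 21271 km = 2.1271×10⁷ m.
Transfer ellipse a_t = (r₁ + r₂)/2 = 1.394×10⁷ m.
At r₁: circular v_c1 = √(μ/r₁) = 7763 m/s; transfer-perigee v_p = √[μ(2/r₁ − 1/a_t)] = 9589 m/s.
Δv₁ = v_p − v_c1 = 1826 m/s.
At r₂: circular v_c2 = √(μ/r₂) = 4329 m/s; transfer-apogee v_a = √[μ(2/r₂ − 1/a_t)] = 2982 m/s.
Δv₂ = v_c2 − v_a = 1347 m/s.
Total Δv = Δv₁ + Δv₂ = 3173 m/s = 3.173 km/s.

Δv_total ≈ 3.17 km/s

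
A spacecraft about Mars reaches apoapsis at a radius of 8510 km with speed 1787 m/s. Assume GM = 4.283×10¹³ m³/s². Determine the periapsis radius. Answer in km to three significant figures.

r_a = 8.510×10⁶ m.
Specific energy ε = v²/2 − μ/r = -3.436×10⁶ J/kg, so a = −μ/(2ε) = 6.232×10⁶ m.
The apsides satisfy r_p + r_a = 2a, so the periapsis radius is 2a − r_a = 3.954×10⁶ m = 3954.3 km.

periapsis radius ≈ 3950 km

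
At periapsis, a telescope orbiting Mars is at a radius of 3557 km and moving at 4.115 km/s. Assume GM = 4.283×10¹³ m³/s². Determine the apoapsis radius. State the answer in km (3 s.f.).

r_p = 3.557×10⁶ m.
Specific energy ε = v²/2 − μ/r = -3.574×10⁶ J/kg, so a = −μ/(2ε) = 5.991×10⁶ m.
The apsides satisfy r_p + r_a = 2a, so the apoapsis radius is 2a − r_p = 8.425×10⁶ m = 8425.3 km.

apoapsis radius ≈ 8430 km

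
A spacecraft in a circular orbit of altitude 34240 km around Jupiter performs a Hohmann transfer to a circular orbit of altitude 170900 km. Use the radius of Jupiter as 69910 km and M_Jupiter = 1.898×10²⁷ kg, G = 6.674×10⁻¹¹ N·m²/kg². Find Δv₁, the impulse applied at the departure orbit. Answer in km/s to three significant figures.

Δv ≈ 6.33 km/s

μ = GM = 6.674×10⁻¹¹ × 1.898×10²⁷ = 1.267×10¹⁷ m³/s².
r₁ = 69910 + 34240 = 104150 km = 1.0415×10⁸ m.
r₂ = 69910 + 170900 = 240810 km = 2.4081×10⁸ m.
Transfer ellipse a_t = (r₁ + r₂)/2 = 1.725×10⁸ m.
At r₁: circular v_c1 = √(μ/r₁) = 34870 m/s; transfer-perijove v_p = √[μ(2/r₁ − 1/a_t)] = 41210 m/s.
Δv₁ = v_p − v_c1 = 6333 m/s.
= 6.333 km/s.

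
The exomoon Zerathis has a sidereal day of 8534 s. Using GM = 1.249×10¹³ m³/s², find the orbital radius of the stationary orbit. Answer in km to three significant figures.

r_sync ≈ 2850 km

A synchronous orbit has period T, so by Kepler's third law a = (μT²/4π²)^(1/3).
μT²/4π² = 1.249×10¹³ × (8.534×10³)² / 39.48 = 2.304×10¹⁹ m³.
a = 2.846×10⁶ m = 2845.6 km.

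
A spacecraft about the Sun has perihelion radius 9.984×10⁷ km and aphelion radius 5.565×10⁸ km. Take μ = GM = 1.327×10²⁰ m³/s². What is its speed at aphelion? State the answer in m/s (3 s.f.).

v ≈ 8520 m/s

Semi-major axis a = (r_p + r_a)/2 = 3.2817×10⁸ km = 3.282×10¹¹ m.
Vis-viva: v² = μ(2/r − 1/a) = 1.327×10²⁰ × (3.594×10⁻¹² − 3.047×10⁻¹²) = 7.255×10⁷ m²/s².
v = 8517 m/s.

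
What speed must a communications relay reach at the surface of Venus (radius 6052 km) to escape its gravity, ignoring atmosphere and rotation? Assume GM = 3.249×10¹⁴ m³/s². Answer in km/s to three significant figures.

v_esc ≈ 10.4 km/s

r = R = 6.052×10⁶ m.
Escape speed v_esc = √(2μ/r) = √(2 × 3.249×10¹⁴ / 6.052×10⁶) = √(1.074×10⁸) = 10360 m/s.
= 10.36 km/s.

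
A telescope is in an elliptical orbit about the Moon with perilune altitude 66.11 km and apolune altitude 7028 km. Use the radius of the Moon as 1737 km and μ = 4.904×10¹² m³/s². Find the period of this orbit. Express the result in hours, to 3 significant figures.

r_p = 1737 + 66.11 = 1803.1 km = 1.8031×10⁶ m.
r_a = 1737 + 7028 = 8765.0 km = 8.7650×10⁶ m.
Semi-major axis a = (r_p + r_a)/2 = (1803.1 + 8765.0)/2 = 5284.1 km = 5.284×10⁶ m.
By Kepler's third law T = 2π√(a³/μ) = 2π × 5.485×10³ = 3.446×10⁴ s.
= 9.573 hours.

T ≈ 9.57 hours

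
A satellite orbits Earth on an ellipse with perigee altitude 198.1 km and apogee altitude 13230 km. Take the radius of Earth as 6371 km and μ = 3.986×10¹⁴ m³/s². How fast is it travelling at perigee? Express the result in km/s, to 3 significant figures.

r_p = 6371 + 198.1 = 6569.1 km = 6.5691×10⁶ m.
r_a = 6371 + 13230 = 19601 km = 1.9601×10⁷ m.
Semi-major axis a = (r_p + r_a)/2 = 13085 km = 1.309×10⁷ m.
Vis-viva: v² = μ(2/r − 1/a) = 3.986×10¹⁴ × (3.045×10⁻⁷ − 7.642×10⁻⁸) = 9.089×10⁷ m²/s².
v = 9534 m/s = 9.534 km/s.

v ≈ 9.53 km/s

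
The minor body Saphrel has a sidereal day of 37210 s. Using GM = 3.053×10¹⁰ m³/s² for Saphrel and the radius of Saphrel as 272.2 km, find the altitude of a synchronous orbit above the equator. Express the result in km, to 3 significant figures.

A synchronous orbit has period T, so by Kepler's third law a = (μT²/4π²)^(1/3).
μT²/4π² = 3.053×10¹⁰ × (3.721×10⁴)² / 39.48 = 1.071×10¹⁸ m³.
a = 1.023×10⁶ m = 1023.0 km.
Altitude h = a − R = 1023.0 − 272.2 = 750.85 km.

h_sync ≈ 751 km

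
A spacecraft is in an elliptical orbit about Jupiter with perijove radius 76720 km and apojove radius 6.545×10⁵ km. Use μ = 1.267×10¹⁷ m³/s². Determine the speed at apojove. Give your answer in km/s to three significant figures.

v ≈ 6.37 km/s

Semi-major axis a = (r_p + r_a)/2 = 3.6561×10⁵ km = 3.656×10⁸ m.
Vis-viva: v² = μ(2/r − 1/a) = 1.267×10¹⁷ × (3.056×10⁻⁹ − 2.735×10⁻⁹) = 4.062×10⁷ m²/s².
v = 6374 m/s = 6.374 km/s.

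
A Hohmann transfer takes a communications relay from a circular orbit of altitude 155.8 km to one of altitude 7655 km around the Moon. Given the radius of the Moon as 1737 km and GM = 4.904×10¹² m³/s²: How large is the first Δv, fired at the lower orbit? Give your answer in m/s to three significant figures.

r₁ = 1737 + 155.8 = 1892.8 km = 1.8928×10⁶ m.
r₂ = 1737 + 7655 = 9392.0 km = 9.3920×10⁶ m.
Transfer ellipse a_t = (r₁ + r₂)/2 = 5.642×10⁶ m.
At r₁: circular v_c1 = √(μ/r₁) = 1610 m/s; transfer-perilune v_p = √[μ(2/r₁ − 1/a_t)] = 2077 m/s.
Δv₁ = v_p − v_c1 = 467.1 m/s.

Δv ≈ 467 m/s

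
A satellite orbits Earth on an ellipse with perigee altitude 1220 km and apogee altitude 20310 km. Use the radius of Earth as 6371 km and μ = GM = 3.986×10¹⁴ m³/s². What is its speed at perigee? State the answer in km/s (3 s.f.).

r_p = 6371 + 1220 = 7591.0 km = 7.5910×10⁶ m.
r_a = 6371 + 20310 = 26681 km = 2.6681×10⁷ m.
Semi-major axis a = (r_p + r_a)/2 = 17136 km = 1.714×10⁷ m.
Vis-viva: v² = μ(2/r − 1/a) = 3.986×10¹⁴ × (2.635×10⁻⁷ − 5.836×10⁻⁸) = 8.176×10⁷ m²/s².
v = 9042 m/s = 9.042 km/s.

v ≈ 9.04 km/s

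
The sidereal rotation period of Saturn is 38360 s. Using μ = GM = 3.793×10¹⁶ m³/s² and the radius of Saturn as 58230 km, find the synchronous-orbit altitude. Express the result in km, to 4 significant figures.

h_sync ≈ 54000 km

A synchronous orbit has period T, so by Kepler's third law a = (μT²/4π²)^(1/3).
μT²/4π² = 3.793×10¹⁶ × (3.836×10⁴)² / 39.48 = 1.414×10²⁴ m³.
a = 1.122×10⁸ m = 1.1223×10⁵ km.
Altitude h = a − R = 1.1223×10⁵ − 58230 = 54005 km.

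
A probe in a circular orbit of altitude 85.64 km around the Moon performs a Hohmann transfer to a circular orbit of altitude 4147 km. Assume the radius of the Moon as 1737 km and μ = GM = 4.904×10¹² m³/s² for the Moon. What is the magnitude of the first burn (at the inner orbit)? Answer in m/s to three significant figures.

r₁ = 1737 + 85.64 = 1822.6 km = 1.8226×10⁶ m.
r₂ = 1737 + 4147 = 5884.0 km = 5.8840×10⁶ m.
Transfer ellipse a_t = (r₁ + r₂)/2 = 3.853×10⁶ m.
At r₁: circular v_c1 = √(μ/r₁) = 1640 m/s; transfer-perilune v_p = √[μ(2/r₁ − 1/a_t)] = 2027 m/s.
Δv₁ = v_p − v_c1 = 386.6 m/s.

Δv ≈ 387 m/s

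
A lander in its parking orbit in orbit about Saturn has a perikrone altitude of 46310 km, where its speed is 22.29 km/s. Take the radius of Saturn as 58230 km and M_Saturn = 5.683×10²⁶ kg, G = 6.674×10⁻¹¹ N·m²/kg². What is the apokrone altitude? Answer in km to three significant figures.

μ = GM = 6.674×10⁻¹¹ × 5.683×10²⁶ = 3.793×10¹⁶ m³/s².
r_p = 58230 + 46310 = 1.0454×10⁵ km = 1.045×10⁸ m.
Specific energy ε = v²/2 − μ/r = -1.144×10⁸ J/kg, so a = −μ/(2ε) = 1.658×10⁸ m.
The apsides satisfy r_p + r_a = 2a, so the apokrone radius is 2a − r_p = 2.270×10⁸ m = 2.2703×10⁵ km.
Apokrone altitude = 2.2703×10⁵ − 58230 = 1.6880×10⁵ km.

apokrone altitude ≈ 1.69×10⁵ km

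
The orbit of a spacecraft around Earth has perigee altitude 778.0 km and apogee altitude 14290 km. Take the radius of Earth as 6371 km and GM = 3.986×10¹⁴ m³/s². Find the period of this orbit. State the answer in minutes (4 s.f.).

T ≈ 272.0 minutes

r_p = 6371 + 778.0 = 7149.0 km = 7.1490×10⁶ m.
r_a = 6371 + 14290 = 20661 km = 2.0661×10⁷ m.
Semi-major axis a = (r_p + r_a)/2 = (7149.0 + 20661)/2 = 13905 km = 1.390×10⁷ m.
By Kepler's third law T = 2π√(a³/μ) = 2π × 2.597×10³ = 1.632×10⁴ s.
= 272.0 minutes.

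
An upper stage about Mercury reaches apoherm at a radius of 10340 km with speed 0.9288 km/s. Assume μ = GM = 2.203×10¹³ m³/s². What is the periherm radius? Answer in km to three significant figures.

periherm radius ≈ 2620 km

r_a = 1.034×10⁷ m.
Specific energy ε = v²/2 − μ/r = -1.699×10⁶ J/kg, so a = −μ/(2ε) = 6.482×10⁶ m.
The apsides satisfy r_p + r_a = 2a, so the periherm radius is 2a − r_a = 2.625×10⁶ m = 2624.7 km.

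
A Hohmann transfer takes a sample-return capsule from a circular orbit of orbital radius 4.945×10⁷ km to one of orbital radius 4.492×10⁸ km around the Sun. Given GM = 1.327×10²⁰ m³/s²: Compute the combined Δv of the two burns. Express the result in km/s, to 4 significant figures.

Δv_total ≈ 27.26 km/s

r₁ = 4.945×10⁷ km = 4.945×10¹⁰ m.
r₂ = 4.492×10⁸ km = 4.492×10¹¹ m.
Transfer ellipse a_t = (r₁ + r₂)/2 = 2.493×10¹¹ m.
At r₁: circular v_c1 = √(μ/r₁) = 51800 m/s; transfer-perihelion v_p = √[μ(2/r₁ − 1/a_t)] = 69530 m/s.
Δv₁ = v_p − v_c1 = 17730 m/s.
At r₂: circular v_c2 = √(μ/r₂) = 17190 m/s; transfer-aphelion v_a = √[μ(2/r₂ − 1/a_t)] = 7654 m/s.
Δv₂ = v_c2 − v_a = 9533 m/s.
Total Δv = Δv₁ + Δv₂ = 27260 m/s = 27.26 km/s.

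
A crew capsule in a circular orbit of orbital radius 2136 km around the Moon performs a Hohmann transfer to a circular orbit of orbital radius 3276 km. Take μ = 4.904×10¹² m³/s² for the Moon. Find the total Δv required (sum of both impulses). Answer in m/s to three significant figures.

r₁ = 2136 km = 2.136×10⁶ m.
r₂ = 3276 km = 3.276×10⁶ m.
Transfer ellipse a_t = (r₁ + r₂)/2 = 2.706×10⁶ m.
At r₁: circular v_c1 = √(μ/r₁) = 1515 m/s; transfer-perilune v_p = √[μ(2/r₁ − 1/a_t)] = 1667 m/s.
Δv₁ = v_p − v_c1 = 152.0 m/s.
At r₂: circular v_c2 = √(μ/r₂) = 1223 m/s; transfer-apolune v_a = √[μ(2/r₂ − 1/a_t)] = 1087 m/s.
Δv₂ = v_c2 − v_a = 136.5 m/s.
Total Δv = Δv₁ + Δv₂ = 288.4 m/s.

Δv_total ≈ 288 m/s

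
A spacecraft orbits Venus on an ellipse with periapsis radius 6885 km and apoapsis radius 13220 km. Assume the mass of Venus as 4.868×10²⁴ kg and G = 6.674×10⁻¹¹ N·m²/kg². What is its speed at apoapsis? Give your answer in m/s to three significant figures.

μ = GM = 6.674×10⁻¹¹ × 4.868×10²⁴ = 3.249×10¹⁴ m³/s².
Semi-major axis a = (r_p + r_a)/2 = 10052 km = 1.005×10⁷ m.
Vis-viva: v² = μ(2/r − 1/a) = 3.249×10¹⁴ × (1.513×10⁻⁷ − 9.948×10⁻⁸) = 1.683×10⁷ m²/s².
v = 4103 m/s.

v ≈ 4100 m/s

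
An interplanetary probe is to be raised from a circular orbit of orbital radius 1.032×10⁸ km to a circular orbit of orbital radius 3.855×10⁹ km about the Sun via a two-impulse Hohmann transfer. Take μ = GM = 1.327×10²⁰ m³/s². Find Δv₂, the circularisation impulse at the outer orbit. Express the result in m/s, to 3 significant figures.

Δv ≈ 4530 m/s

r₁ = 1.032×10⁸ km = 1.032×10¹¹ m.
r₂ = 3.855×10⁹ km = 3.855×10¹² m.
Transfer ellipse a_t = (r₁ + r₂)/2 = 1.979×10¹² m.
At r₁: circular v_c1 = √(μ/r₁) = 35860 m/s; transfer-perihelion v_p = √[μ(2/r₁ − 1/a_t)] = 50050 m/s.
At r₂: circular v_c2 = √(μ/r₂) = 5867 m/s; transfer-aphelion v_a = √[μ(2/r₂ − 1/a_t)] = 1340 m/s.
Δv₂ = v_c2 − v_a = 4527 m/s.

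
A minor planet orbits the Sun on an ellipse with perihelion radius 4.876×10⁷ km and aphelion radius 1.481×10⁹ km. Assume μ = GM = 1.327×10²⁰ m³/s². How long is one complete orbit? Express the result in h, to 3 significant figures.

T ≈ 101000 h

Semi-major axis a = (r_p + r_a)/2 = (4.8760×10⁷ + 1.4810×10⁹)/2 = 7.6488×10⁸ km = 7.649×10¹¹ m.
By Kepler's third law T = 2π√(a³/μ) = 2π × 5.807×10⁷ = 3.649×10⁸ s.
= 1.014×10⁵ h.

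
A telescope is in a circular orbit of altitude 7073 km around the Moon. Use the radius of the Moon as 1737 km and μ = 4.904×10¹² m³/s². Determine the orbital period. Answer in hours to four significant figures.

T ≈ 20.61 hours

r = 1737 + 7073 = 8810.0 km = 8.8100×10⁶ m.
Kepler's third law: T = 2π√(r³/μ) = 2π√((8.810×10⁶)³ / 4.904×10¹²).
r³/μ = 1.394×10⁸ s², so T = 2π × 1.181×10⁴ = 7.419×10⁴ s.
Converting: 7.419×10⁴ s ÷ 3600 = 20.61 hours.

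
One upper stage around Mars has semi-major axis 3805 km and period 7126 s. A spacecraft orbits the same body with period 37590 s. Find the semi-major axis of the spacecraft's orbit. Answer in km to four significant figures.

a₂ ≈ 11530 km

Kepler's third law: a³ ∝ T², so a₂ = a₁ (T₂/T₁)^(2/3).
T₂/T₁ = 5.275, (T₂/T₁)^(2/3) = 3.030.
a₂ = 3805 × 3.030 = 11530 km.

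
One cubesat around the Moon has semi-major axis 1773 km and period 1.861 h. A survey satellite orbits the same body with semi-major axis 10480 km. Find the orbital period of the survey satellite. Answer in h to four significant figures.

T₂ ≈ 26.74 h

Kepler's third law: T² ∝ a³, so T₂ = T₁ (a₂/a₁)^(3/2).
a₂/a₁ = 5.911, (a₂/a₁)^(3/2) = 14.37.
T₂ = 1.861 × 14.37 = 26.74 h.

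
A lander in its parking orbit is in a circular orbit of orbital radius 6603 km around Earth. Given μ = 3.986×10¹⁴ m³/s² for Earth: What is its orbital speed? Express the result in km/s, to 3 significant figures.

v ≈ 7.77 km/s

r = 6603 km = 6.603×10⁶ m.
For a circular orbit v = √(μ/r) = √(3.986×10¹⁴ / 6.603×10⁶) = √(6.037×10⁷) = 7770 m/s.
That is 7.770 km/s.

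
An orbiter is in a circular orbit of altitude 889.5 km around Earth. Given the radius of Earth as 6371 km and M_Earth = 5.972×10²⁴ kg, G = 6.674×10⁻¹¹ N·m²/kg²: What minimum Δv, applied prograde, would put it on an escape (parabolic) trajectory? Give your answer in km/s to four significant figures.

Δv ≈ 3.069 km/s

μ = GM = 6.674×10⁻¹¹ × 5.972×10²⁴ = 3.986×10¹⁴ m³/s².
r = 6371 + 889.5 = 7260.5 km = 7.2605×10⁶ m.
Circular speed v_c = √(μ/r) = 7409 m/s.
Escape speed v_esc = √(2μ/r) = √2 × v_c = 10480 m/s.
Δv = v_esc − v_c = 3069 m/s = 3.069 km/s.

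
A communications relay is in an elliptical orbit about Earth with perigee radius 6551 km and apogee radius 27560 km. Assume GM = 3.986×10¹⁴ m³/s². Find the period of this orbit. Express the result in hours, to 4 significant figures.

T ≈ 6.158 hours

Semi-major axis a = (r_p + r_a)/2 = (6551.0 + 27560)/2 = 17056 km = 1.706×10⁷ m.
By Kepler's third law T = 2π√(a³/μ) = 2π × 3.528×10³ = 2.217×10⁴ s.
= 6.158 hours.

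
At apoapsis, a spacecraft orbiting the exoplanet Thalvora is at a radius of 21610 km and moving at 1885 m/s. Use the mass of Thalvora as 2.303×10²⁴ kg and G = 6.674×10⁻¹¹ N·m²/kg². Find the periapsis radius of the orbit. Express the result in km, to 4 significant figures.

periapsis radius ≈ 7195 km

μ = GM = 6.674×10⁻¹¹ × 2.303×10²⁴ = 1.537×10¹⁴ m³/s².
r_a = 2.161×10⁷ m.
Specific energy ε = v²/2 − μ/r = -5.336×10⁶ J/kg, so a = −μ/(2ε) = 1.440×10⁷ m.
The apsides satisfy r_p + r_a = 2a, so the periapsis radius is 2a − r_a = 7.195×10⁶ m = 7195.1 km.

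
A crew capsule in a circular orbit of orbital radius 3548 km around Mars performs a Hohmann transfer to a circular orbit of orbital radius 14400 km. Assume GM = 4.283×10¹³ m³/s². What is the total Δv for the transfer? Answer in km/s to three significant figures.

r₁ = 3548 km = 3.548×10⁶ m.
r₂ = 14400 km = 1.440×10⁷ m.
Transfer ellipse a_t = (r₁ + r₂)/2 = 8.974×10⁶ m.
At r₁: circular v_c1 = √(μ/r₁) = 3474 m/s; transfer-periapsis v_p = √[μ(2/r₁ − 1/a_t)] = 4401 m/s.
Δv₁ = v_p − v_c1 = 926.8 m/s.
At r₂: circular v_c2 = √(μ/r₂) = 1725 m/s; transfer-apoapsis v_a = √[μ(2/r₂ − 1/a_t)] = 1084 m/s.
Δv₂ = v_c2 − v_a = 640.2 m/s.
Total Δv = Δv₁ + Δv₂ = 1567 m/s = 1.567 km/s.

Δv_total ≈ 1.57 km/s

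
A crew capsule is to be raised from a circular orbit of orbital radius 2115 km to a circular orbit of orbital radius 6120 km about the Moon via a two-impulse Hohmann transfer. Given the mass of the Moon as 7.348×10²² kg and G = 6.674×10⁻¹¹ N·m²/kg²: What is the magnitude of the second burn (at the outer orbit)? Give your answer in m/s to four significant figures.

Δv ≈ 253.6 m/s

μ = GM = 6.674×10⁻¹¹ × 7.348×10²² = 4.904×10¹² m³/s².
r₁ = 2115 km = 2.115×10⁶ m.
r₂ = 6120 km = 6.120×10⁶ m.
Transfer ellipse a_t = (r₁ + r₂)/2 = 4.118×10⁶ m.
At r₁: circular v_c1 = √(μ/r₁) = 1523 m/s; transfer-perilune v_p = √[μ(2/r₁ − 1/a_t)] = 1856 m/s.
At r₂: circular v_c2 = √(μ/r₂) = 895.2 m/s; transfer-apolune v_a = √[μ(2/r₂ − 1/a_t)] = 641.6 m/s.
Δv₂ = v_c2 − v_a = 253.6 m/s.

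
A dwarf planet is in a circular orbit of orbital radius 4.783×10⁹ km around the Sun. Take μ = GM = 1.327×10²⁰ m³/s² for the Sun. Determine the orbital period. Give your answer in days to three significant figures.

T ≈ 66000 days

r = 4.783×10⁹ km = 4.783×10¹² m.
Kepler's third law: T = 2π√(r³/μ) = 2π√((4.783×10¹²)³ / 1.327×10²⁰).
r³/μ = 8.246×10¹⁷ s², so T = 2π × 9.081×10⁸ = 5.706×10⁹ s.
Converting: 5.706×10⁹ s ÷ 86400 = 66040 days.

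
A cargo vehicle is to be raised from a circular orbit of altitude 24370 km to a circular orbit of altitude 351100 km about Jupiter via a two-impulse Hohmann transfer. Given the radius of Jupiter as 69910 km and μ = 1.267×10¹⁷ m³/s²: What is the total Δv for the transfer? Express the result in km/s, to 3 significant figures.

Δv_total ≈ 17.1 km/s

r₁ = 69910 + 24370 = 94280 km = 9.4280×10⁷ m.
r₂ = 69910 + 351100 = 421010 km = 4.2101×10⁸ m.
Transfer ellipse a_t = (r₁ + r₂)/2 = 2.576×10⁸ m.
At r₁: circular v_c1 = √(μ/r₁) = 36660 m/s; transfer-perijove v_p = √[μ(2/r₁ − 1/a_t)] = 46860 m/s.
Δv₁ = v_p − v_c1 = 10200 m/s.
At r₂: circular v_c2 = √(μ/r₂) = 17350 m/s; transfer-apojove v_a = √[μ(2/r₂ − 1/a_t)] = 10490 m/s.
Δv₂ = v_c2 − v_a = 6854 m/s.
Total Δv = Δv₁ + Δv₂ = 17060 m/s = 17.06 km/s.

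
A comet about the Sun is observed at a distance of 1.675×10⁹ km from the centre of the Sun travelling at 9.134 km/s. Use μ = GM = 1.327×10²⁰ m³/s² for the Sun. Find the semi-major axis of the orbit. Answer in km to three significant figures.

a ≈ 1.77×10⁹ km

r = 1.675×10¹² m.
Vis-viva rearranged: 1/a = 2/r − v²/μ = 1.194×10⁻¹² − 6.287×10⁻¹³ = 5.653×10⁻¹³ m⁻¹.
a = 1.769×10¹² m = 1.7689×10⁹ km.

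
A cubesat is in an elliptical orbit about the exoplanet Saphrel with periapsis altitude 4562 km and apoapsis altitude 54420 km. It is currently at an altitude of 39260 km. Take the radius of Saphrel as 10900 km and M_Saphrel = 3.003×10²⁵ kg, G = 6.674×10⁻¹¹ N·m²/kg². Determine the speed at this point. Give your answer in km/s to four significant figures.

v ≈ 5.504 km/s

μ = GM = 6.674×10⁻¹¹ × 3.003×10²⁵ = 2.004×10¹⁵ m³/s².
r_p = 10900 + 4562 = 15462 km = 1.5462×10⁷ m.
r_a = 10900 + 54420 = 65320 km = 6.5320×10⁷ m.
r = 10900 + 39260 = 50160 km = 5.016×10⁷ m.
Semi-major axis a = (r_p + r_a)/2 = 40391 km = 4.039×10⁷ m.
Vis-viva: v² = μ(2/r − 1/a) = 2.004×10¹⁵ × (3.987×10⁻⁸ − 2.476×10⁻⁸) = 3.029×10⁷ m²/s².
v = 5504 m/s = 5.504 km/s.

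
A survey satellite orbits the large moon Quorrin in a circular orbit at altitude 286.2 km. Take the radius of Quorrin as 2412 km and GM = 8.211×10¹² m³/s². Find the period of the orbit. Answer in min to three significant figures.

T ≈ 162 min

r = 2412 + 286.2 = 2698.2 km = 2.6982×10⁶ m.
Kepler's third law: T = 2π√(r³/μ) = 2π√((2.698×10⁶)³ / 8.211×10¹²).
r³/μ = 2.392×10⁶ s², so T = 2π × 1.547×10³ = 9.718×10³ s.
Converting: 9.718×10³ s ÷ 60.00 = 162.0 min.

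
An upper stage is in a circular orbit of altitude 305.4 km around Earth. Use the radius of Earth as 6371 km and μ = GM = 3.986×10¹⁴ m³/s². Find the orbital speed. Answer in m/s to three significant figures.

v ≈ 7730 m/s

r = 6371 + 305.4 = 6676.4 km = 6.6764×10⁶ m.
For a circular orbit v = √(μ/r) = √(3.986×10¹⁴ / 6.676×10⁶) = √(5.970×10⁷) = 7727 m/s.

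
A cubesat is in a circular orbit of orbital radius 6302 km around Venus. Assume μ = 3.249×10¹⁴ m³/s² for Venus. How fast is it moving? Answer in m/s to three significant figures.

r = 6302 km = 6.302×10⁶ m.
For a circular orbit v = √(μ/r) = √(3.249×10¹⁴ / 6.302×10⁶) = √(5.156×10⁷) = 7180 m/s.

v ≈ 7180 m/s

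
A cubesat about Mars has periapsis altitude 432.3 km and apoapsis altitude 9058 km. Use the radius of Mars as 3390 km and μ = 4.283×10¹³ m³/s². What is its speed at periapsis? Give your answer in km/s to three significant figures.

r_p = 3390 + 432.3 = 3822.3 km = 3.8223×10⁶ m.
r_a = 3390 + 9058 = 12448 km = 1.2448×10⁷ m.
Semi-major axis a = (r_p + r_a)/2 = 8135.1 km = 8.135×10⁶ m.
Vis-viva: v² = μ(2/r − 1/a) = 4.283×10¹³ × (5.232×10⁻⁷ − 1.229×10⁻⁷) = 1.715×10⁷ m²/s².
v = 4141 m/s = 4.141 km/s.

v ≈ 4.14 km/s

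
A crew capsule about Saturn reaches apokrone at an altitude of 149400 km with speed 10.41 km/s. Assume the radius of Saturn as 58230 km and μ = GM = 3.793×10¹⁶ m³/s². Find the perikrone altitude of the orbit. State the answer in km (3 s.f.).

r_a = 58230 + 149400 = 2.0763×10⁵ km = 2.076×10⁸ m.
Specific energy ε = v²/2 − μ/r = -1.285×10⁸ J/kg, so a = −μ/(2ε) = 1.476×10⁸ m.
The apsides satisfy r_p + r_a = 2a, so the perikrone radius is 2a − r_a = 8.755×10⁷ m = 87553 km.
Perikrone altitude = 87553 − 58230 = 29323 km.

perikrone altitude ≈ 29300 km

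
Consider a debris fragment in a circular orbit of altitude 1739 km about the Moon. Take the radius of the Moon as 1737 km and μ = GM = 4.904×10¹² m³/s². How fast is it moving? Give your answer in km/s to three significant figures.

r = 1737 + 1739 = 3476.0 km = 3.4760×10⁶ m.
For a circular orbit v = √(μ/r) = √(4.904×10¹² / 3.476×10⁶) = √(1.411×10⁶) = 1188 m/s.
That is 1.188 km/s.

v ≈ 1.19 km/s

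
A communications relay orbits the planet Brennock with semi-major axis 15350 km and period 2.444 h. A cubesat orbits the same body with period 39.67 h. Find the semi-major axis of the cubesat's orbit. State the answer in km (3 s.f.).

a₂ ≈ 98400 km

Kepler's third law: a³ ∝ T², so a₂ = a₁ (T₂/T₁)^(2/3).
T₂/T₁ = 16.23, (T₂/T₁)^(2/3) = 6.411.
a₂ = 15350 × 6.411 = 98400 km.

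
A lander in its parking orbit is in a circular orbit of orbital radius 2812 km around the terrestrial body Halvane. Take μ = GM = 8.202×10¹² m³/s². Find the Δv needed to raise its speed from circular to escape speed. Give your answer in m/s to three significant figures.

Δv ≈ 707 m/s

r = 2812 km = 2.812×10⁶ m.
Circular speed v_c = √(μ/r) = 1708 m/s.
Escape speed v_esc = √(2μ/r) = √2 × v_c = 2415 m/s.
Δv = v_esc − v_c = 707.4 m/s.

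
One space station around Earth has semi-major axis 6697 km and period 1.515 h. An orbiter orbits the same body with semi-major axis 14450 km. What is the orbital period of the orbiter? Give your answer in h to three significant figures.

T₂ ≈ 4.80 h

Kepler's third law: T² ∝ a³, so T₂ = T₁ (a₂/a₁)^(3/2).
a₂/a₁ = 2.158, (a₂/a₁)^(3/2) = 3.169.
T₂ = 1.515 × 3.169 = 4.802 h.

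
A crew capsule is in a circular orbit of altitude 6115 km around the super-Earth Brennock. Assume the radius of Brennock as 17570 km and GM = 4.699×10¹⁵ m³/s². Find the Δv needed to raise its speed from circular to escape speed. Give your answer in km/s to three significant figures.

r = 17570 + 6115 = 23685 km = 2.3685×10⁷ m.
Circular speed v_c = √(μ/r) = 14090 m/s.
Escape speed v_esc = √(2μ/r) = √2 × v_c = 19920 m/s.
Δv = v_esc − v_c = 5834 m/s = 5.834 km/s.

Δv ≈ 5.83 km/s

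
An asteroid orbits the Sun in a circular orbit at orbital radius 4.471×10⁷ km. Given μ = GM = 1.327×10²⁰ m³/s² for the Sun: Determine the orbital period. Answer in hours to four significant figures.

T ≈ 1432 hours

r = 4.471×10⁷ km = 4.471×10¹⁰ m.
Kepler's third law: T = 2π√(r³/μ) = 2π√((4.471×10¹⁰)³ / 1.327×10²⁰).
r³/μ = 6.735×10¹¹ s², so T = 2π × 8.207×10⁵ = 5.156×10⁶ s.
Converting: 5.156×10⁶ s ÷ 3600 = 1432 hours.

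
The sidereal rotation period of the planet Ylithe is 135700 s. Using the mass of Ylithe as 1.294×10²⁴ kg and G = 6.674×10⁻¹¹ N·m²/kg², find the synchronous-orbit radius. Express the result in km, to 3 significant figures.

r_sync ≈ 34300 km

μ = GM = 6.674×10⁻¹¹ × 1.294×10²⁴ = 8.636×10¹³ m³/s².
A synchronous orbit has period T, so by Kepler's third law a = (μT²/4π²)^(1/3).
μT²/4π² = 8.636×10¹³ × (1.357×10⁵)² / 39.48 = 4.028×10²² m³.
a = 3.428×10⁷ m = 34280 km.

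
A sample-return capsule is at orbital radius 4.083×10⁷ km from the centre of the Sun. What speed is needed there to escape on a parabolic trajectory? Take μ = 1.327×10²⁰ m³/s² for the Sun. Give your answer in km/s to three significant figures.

r = 4.083×10⁷ km = 4.083×10¹⁰ m.
Escape speed v_esc = √(2μ/r) = √(2 × 1.327×10²⁰ / 4.083×10¹⁰) = √(6.500×10⁹) = 80620 m/s.
= 80.62 km/s.

v_esc ≈ 80.6 km/s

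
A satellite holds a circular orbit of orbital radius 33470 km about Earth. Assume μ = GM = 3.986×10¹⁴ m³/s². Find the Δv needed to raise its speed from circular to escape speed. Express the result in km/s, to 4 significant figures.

r = 33470 km = 3.347×10⁷ m.
Circular speed v_c = √(μ/r) = 3451 m/s.
Escape speed v_esc = √(2μ/r) = √2 × v_c = 4880 m/s.
Δv = v_esc − v_c = 1429 m/s = 1.429 km/s.

Δv ≈ 1.429 km/s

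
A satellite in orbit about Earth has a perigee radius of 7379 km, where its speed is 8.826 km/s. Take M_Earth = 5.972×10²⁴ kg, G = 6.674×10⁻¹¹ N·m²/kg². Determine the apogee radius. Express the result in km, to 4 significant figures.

apogee radius ≈ 19080 km

μ = GM = 6.674×10⁻¹¹ × 5.972×10²⁴ = 3.986×10¹⁴ m³/s².
r_p = 7.379×10⁶ m.
Specific energy ε = v²/2 − μ/r = -1.507×10⁷ J/kg, so a = −μ/(2ε) = 1.323×10⁷ m.
The apsides satisfy r_p + r_a = 2a, so the apogee radius is 2a − r_p = 1.908×10⁷ m = 19078 km.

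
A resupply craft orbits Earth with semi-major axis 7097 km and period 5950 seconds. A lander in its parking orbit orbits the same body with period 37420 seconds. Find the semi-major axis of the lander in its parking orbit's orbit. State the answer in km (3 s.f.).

a₂ ≈ 24200 km

Kepler's third law: a³ ∝ T², so a₂ = a₁ (T₂/T₁)^(2/3).
T₂/T₁ = 6.289, (T₂/T₁)^(2/3) = 3.407.
a₂ = 7097 × 3.407 = 24180 km.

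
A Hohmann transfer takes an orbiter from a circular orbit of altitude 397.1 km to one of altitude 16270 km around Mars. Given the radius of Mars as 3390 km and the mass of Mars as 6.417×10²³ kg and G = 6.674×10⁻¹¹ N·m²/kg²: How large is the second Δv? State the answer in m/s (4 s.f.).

μ = GM = 6.674×10⁻¹¹ × 6.417×10²³ = 4.283×10¹³ m³/s².
r₁ = 3390 + 397.1 = 3787.1 km = 3.7871×10⁶ m.
r₂ = 3390 + 16270 = 19660 km = 1.9660×10⁷ m.
Transfer ellipse a_t = (r₁ + r₂)/2 = 1.172×10⁷ m.
At r₁: circular v_c1 = √(μ/r₁) = 3363 m/s; transfer-periapsis v_p = √[μ(2/r₁ − 1/a_t)] = 4355 m/s.
At r₂: circular v_c2 = √(μ/r₂) = 1476 m/s; transfer-apoapsis v_a = √[μ(2/r₂ − 1/a_t)] = 838.9 m/s.
Δv₂ = v_c2 − v_a = 637.1 m/s.

Δv ≈ 637.1 m/s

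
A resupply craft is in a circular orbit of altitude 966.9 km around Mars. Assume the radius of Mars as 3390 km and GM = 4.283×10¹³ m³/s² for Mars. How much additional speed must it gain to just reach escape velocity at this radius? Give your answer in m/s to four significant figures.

r = 3390 + 966.9 = 4356.9 km = 4.3569×10⁶ m.
Circular speed v_c = √(μ/r) = 3135 m/s.
Escape speed v_esc = √(2μ/r) = √2 × v_c = 4434 m/s.
Δv = v_esc − v_c = 1299 m/s.

Δv ≈ 1299 m/s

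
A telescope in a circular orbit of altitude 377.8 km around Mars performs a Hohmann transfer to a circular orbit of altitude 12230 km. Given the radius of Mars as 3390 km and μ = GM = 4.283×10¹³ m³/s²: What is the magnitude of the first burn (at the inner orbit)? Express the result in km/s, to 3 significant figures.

Δv ≈ 0.908 km/s

r₁ = 3390 + 377.8 = 3767.8 km = 3.7678×10⁶ m.
r₂ = 3390 + 12230 = 15620 km = 1.5620×10⁷ m.
Transfer ellipse a_t = (r₁ + r₂)/2 = 9.694×10⁶ m.
At r₁: circular v_c1 = √(μ/r₁) = 3372 m/s; transfer-periapsis v_p = √[μ(2/r₁ − 1/a_t)] = 4280 m/s.
Δv₁ = v_p − v_c1 = 908.2 m/s.
= 0.9082 km/s.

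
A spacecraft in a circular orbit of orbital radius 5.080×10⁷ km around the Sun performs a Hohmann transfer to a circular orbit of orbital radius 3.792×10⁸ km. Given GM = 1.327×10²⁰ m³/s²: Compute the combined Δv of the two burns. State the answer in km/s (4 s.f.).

Δv_total ≈ 26.38 km/s

r₁ = 5.080×10⁷ km = 5.080×10¹⁰ m.
r₂ = 3.792×10⁸ km = 3.792×10¹¹ m.
Transfer ellipse a_t = (r₁ + r₂)/2 = 2.150×10¹¹ m.
At r₁: circular v_c1 = √(μ/r₁) = 51110 m/s; transfer-perihelion v_p = √[μ(2/r₁ − 1/a_t)] = 67880 m/s.
Δv₁ = v_p − v_c1 = 16770 m/s.
At r₂: circular v_c2 = √(μ/r₂) = 18710 m/s; transfer-aphelion v_a = √[μ(2/r₂ − 1/a_t)] = 9093 m/s.
Δv₂ = v_c2 − v_a = 9614 m/s.
Total Δv = Δv₁ + Δv₂ = 26380 m/s = 26.38 km/s.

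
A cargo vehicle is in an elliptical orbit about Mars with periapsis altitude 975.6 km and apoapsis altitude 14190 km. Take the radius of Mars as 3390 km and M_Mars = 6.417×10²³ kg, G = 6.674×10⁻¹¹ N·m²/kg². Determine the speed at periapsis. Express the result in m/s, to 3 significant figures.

μ = GM = 6.674×10⁻¹¹ × 6.417×10²³ = 4.283×10¹³ m³/s².
r_p = 3390 + 975.6 = 4365.6 km = 4.3656×10⁶ m.
r_a = 3390 + 14190 = 17580 km = 1.7580×10⁷ m.
Semi-major axis a = (r_p + r_a)/2 = 10973 km = 1.097×10⁷ m.
Vis-viva: v² = μ(2/r − 1/a) = 4.283×10¹³ × (4.581×10⁻⁷ − 9.113×10⁻⁸) = 1.572×10⁷ m²/s².
v = 3964 m/s.

v ≈ 3960 m/s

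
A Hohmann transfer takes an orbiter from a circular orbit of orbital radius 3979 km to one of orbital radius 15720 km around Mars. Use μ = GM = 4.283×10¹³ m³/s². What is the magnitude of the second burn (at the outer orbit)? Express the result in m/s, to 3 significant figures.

r₁ = 3979 km = 3.979×10⁶ m.
r₂ = 15720 km = 1.572×10⁷ m.
Transfer ellipse a_t = (r₁ + r₂)/2 = 9.850×10⁶ m.
At r₁: circular v_c1 = √(μ/r₁) = 3281 m/s; transfer-periapsis v_p = √[μ(2/r₁ − 1/a_t)] = 4145 m/s.
At r₂: circular v_c2 = √(μ/r₂) = 1651 m/s; transfer-apoapsis v_a = √[μ(2/r₂ − 1/a_t)] = 1049 m/s.
Δv₂ = v_c2 − v_a = 601.5 m/s.

Δv ≈ 601 m/s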